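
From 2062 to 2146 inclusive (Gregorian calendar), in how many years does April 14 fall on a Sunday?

11

Track April 14's weekday year by year (advancing +1, or +2 across a Feb 29):
  2062: Fri  2063: Sat (+1)  2064: Mon (+2)  2065: Tue (+1)  2066: Wed (+1)
  2067: Thu (+1)  2068: Sat (+2)  2069: Sun (+1) ✓  2070: Mon (+1)  2071: Tue (+1)
  2072: Thu (+2)  2073: Fri (+1)  2074: Sat (+1)  2075: Sun (+1) ✓  … (57 more years) …
  2133: Tue (+1)  2134: Wed (+1)  2135: Thu (+1)  2136: Sat (+2)  2137: Sun (+1) ✓
  2138: Mon (+1)  2139: Tue (+1)  2140: Thu (+2)  2141: Fri (+1)  2142: Sat (+1)
  2143: Sun (+1) ✓  2144: Tue (+2)  2145: Wed (+1)  2146: Thu (+1)
Sunday years: 2069, 2075, 2080, 2086, 2097, 2109, 2115, 2120, 2126, 2137, 2143 — 11 in total.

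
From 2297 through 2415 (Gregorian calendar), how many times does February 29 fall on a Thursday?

Leap years in 2297–2415: 28 of them.
Feb 29 weekday advances by 5 (mod 7) from one leap year to the next four years later (or differs when a century non-leap intervenes).
Leap-day weekdays: 2304:Mon 2308:Sat 2312:Thu✓ 2316:Tue 2320:Sun 2324:Fri 2328:Wed 2332:Mon 2336:Sat 2340:Thu✓ 2344:Tue 2348:Sun 2352:Fri 2356:Wed 2360:Mon 2364:Sat 2368:Thu✓ 2372:Tue 2376:Sun 2380:Fri 2384:Wed 2388:Mon 2392:Sat 2396:Thu✓ 2400:Tue 2404:Sun 2408:Fri 2412:Wed
Thursday: 2312, 2340, 2368, 2396 → 4.

4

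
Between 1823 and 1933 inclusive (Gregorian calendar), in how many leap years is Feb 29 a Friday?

Leap years in 1823–1933: 27 of them.
Feb 29 weekday advances by 5 (mod 7) from one leap year to the next four years later (or differs when a century non-leap intervenes).
Leap-day weekdays: 1824:Sun 1828:Fri✓ 1832:Wed 1836:Mon 1840:Sat 1844:Thu 1848:Tue 1852:Sun 1856:Fri✓ 1860:Wed 1864:Mon 1868:Sat 1872:Thu 1876:Tue 1880:Sun 1884:Fri✓ 1888:Wed 1892:Mon 1896:Sat 1904:Mon 1908:Sat 1912:Thu 1916:Tue 1920:Sun 1924:Fri✓ 1928:Wed 1932:Mon
Friday: 1828, 1856, 1884, 1924 → 4.

4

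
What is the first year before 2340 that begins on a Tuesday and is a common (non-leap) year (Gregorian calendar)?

2335

Jan 1 advances by 2 weekdays after a leap year and by 1 after a common year.
2340: Jan 1 is Monday (leap).
2339: Sunday
2338: Saturday
2337: Friday
2336: Wednesday (leap)
2335: Tuesday
2335 begins on a Tuesday and is a common year.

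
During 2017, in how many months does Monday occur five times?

A month of length L has five Mondays iff its first Monday is on day ≤ L−28 (so day 1–3 in a 31-day month, 1–2 in a 30-day month, day 1 in a leap February).
Checking each month of 2017: Jan starts Sun (31d) ✓; Feb starts Wed (28d); Mar starts Wed (31d); Apr starts Sat (30d); May starts Mon (31d) ✓; Jun starts Thu (30d); Jul starts Sat (31d) ✓; Aug starts Tue (31d); Sep starts Fri (30d); Oct starts Sun (31d) ✓; Nov starts Wed (30d); Dec starts Fri (31d).
Five-Monday months: January, May, July, October → 4.

4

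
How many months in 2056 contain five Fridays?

A month of length L has five Fridays iff its first Friday is on day ≤ L−28 (so day 1–3 in a 31-day month, 1–2 in a 30-day month, day 1 in a leap February).
Checking each month of 2056: Jan starts Sat (31d); Feb starts Tue (29d); Mar starts Wed (31d) ✓; Apr starts Sat (30d); May starts Mon (31d); Jun starts Thu (30d) ✓; Jul starts Sat (31d); Aug starts Tue (31d); Sep starts Fri (30d) ✓; Oct starts Sun (31d); Nov starts Wed (30d); Dec starts Fri (31d) ✓.
Five-Friday months: March, June, September, December → 4.

4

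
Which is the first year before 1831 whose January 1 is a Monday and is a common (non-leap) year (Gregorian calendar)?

Jan 1 advances by 2 weekdays after a leap year and by 1 after a common year.
1831: Jan 1 is Saturday.
1830: Friday
1829: Thursday
1828: Tuesday (leap)
1827: Monday
1827 begins on a Monday and is a common year.

1827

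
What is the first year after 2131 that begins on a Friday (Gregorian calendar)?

2134

Jan 1 advances by 2 weekdays after a leap year and by 1 after a common year.
2131: Jan 1 is Monday.
2132: Tuesday (leap)
2133: Thursday
2134: Friday
2134 begins on a Friday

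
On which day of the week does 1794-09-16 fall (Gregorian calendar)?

January 1, 1794 is a Wednesday.
September 16 is day 259 of the year, i.e. 258 days after Jan 1.
258 mod 7 = 6, so advance 6 weekdays from Wednesday: Tuesday.

Tuesday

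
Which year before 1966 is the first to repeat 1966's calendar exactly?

1955

Two years share a calendar iff Jan 1 falls on the same weekday and both are leap or both are common. 1966: Jan 1 is Saturday, common year.
1965: Jan 1 Friday, common
1964: Jan 1 Wednesday, leap
1963: Jan 1 Tuesday, common
1962: Jan 1 Monday, common
1961: Jan 1 Sunday, common
1960: Jan 1 Friday, leap
1959: Jan 1 Thursday, common
1958: Jan 1 Wednesday, common
1957: Jan 1 Tuesday, common
1956: Jan 1 Sunday, leap
1955: Jan 1 Saturday, common
1955 matches on both conditions.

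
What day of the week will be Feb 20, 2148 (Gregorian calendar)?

January 1, 2148 is a Monday.
February 20 is day 51 of the year, i.e. 50 days after Jan 1.
50 mod 7 = 1, so advance 1 weekday from Monday: Tuesday.

Tuesday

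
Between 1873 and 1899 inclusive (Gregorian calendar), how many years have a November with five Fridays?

November has 30 days; it has five Fridays when Friday falls among the first (month-length − 28) days — i.e. when November 1 is one of Friday/Thursday.
November 1 by year: 1873:Sat 1874:Sun 1875:Mon 1876:Wed 1877:Thu✓ 1878:Fri✓ 1879:Sat 1880:Mon 1881:Tue 1882:Wed 1883:Thu✓ 1884:Sat 1885:Sun 1886:Mon 1887:Tue 1888:Thu✓ 1889:Fri✓ 1890:Sat 1891:Sun 1892:Tue 1893:Wed 1894:Thu✓ 1895:Fri✓ 1896:Sun 1897:Mon 1898:Tue 1899:Wed
Years with five Fridays: 1877, 1878, 1883, 1888, 1889, 1894, 1895 → 7.

7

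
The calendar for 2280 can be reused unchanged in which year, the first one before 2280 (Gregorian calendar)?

Two years share a calendar iff Jan 1 falls on the same weekday and both are leap or both are common. 2280: Jan 1 is Thursday, leap year.
2279: Jan 1 Wednesday, common
2278: Jan 1 Tuesday, common
2277: Jan 1 Monday, common
2276: Jan 1 Saturday, leap
2275: Jan 1 Friday, common
2274: Jan 1 Thursday, common
2273: Jan 1 Wednesday, common
2272: Jan 1 Monday, leap
2271: Jan 1 Sunday, common
2270: Jan 1 Saturday, common
2269: Jan 1 Friday, common
2268: Jan 1 Wednesday, leap
2267: Jan 1 Tuesday, common
2266: Jan 1 Monday, common
2265: Jan 1 Sunday, common
2264: Jan 1 Friday, leap
2263: Jan 1 Thursday, common
2262: Jan 1 Wednesday, common
2261: Jan 1 Tuesday, common
2260: Jan 1 Sunday, leap
2259: Jan 1 Saturday, common
2258: Jan 1 Friday, common
2257: Jan 1 Thursday, common
2256: Jan 1 Tuesday, leap
2255: Jan 1 Monday, common
2254: Jan 1 Sunday, common
2253: Jan 1 Saturday, common
2252: Jan 1 Thursday, leap
2252 matches on both conditions.

2252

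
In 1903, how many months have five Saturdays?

A month of length L has five Saturdays iff its first Saturday is on day ≤ L−28 (so day 1–3 in a 31-day month, 1–2 in a 30-day month, day 1 in a leap February).
Checking each month of 1903: Jan starts Thu (31d) ✓; Feb starts Sun (28d); Mar starts Sun (31d); Apr starts Wed (30d); May starts Fri (31d) ✓; Jun starts Mon (30d); Jul starts Wed (31d); Aug starts Sat (31d) ✓; Sep starts Tue (30d); Oct starts Thu (31d) ✓; Nov starts Sun (30d); Dec starts Tue (31d).
Five-Saturday months: January, May, August, October → 4.

4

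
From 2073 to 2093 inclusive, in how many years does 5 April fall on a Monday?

3

Track 5 April's weekday year by year (advancing +1, or +2 across a Feb 29):
  2073: Wed  2074: Thu (+1)  2075: Fri (+1)  2076: Sun (+2)  2077: Mon (+1) ✓
  2078: Tue (+1)  2079: Wed (+1)  2080: Fri (+2)  2081: Sat (+1)  2082: Sun (+1)
  2083: Mon (+1) ✓  2084: Wed (+2)  2085: Thu (+1)  2086: Fri (+1)  2087: Sat (+1)
  2088: Mon (+2) ✓  2089: Tue (+1)  2090: Wed (+1)  2091: Thu (+1)  2092: Sat (+2)
  2093: Sun (+1)
Monday years: 2077, 2083, 2088 — 3 in total.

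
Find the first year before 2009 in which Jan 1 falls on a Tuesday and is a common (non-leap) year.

Jan 1 advances by 2 weekdays after a leap year and by 1 after a common year.
2009: Jan 1 is Thursday.
2008: Tuesday (leap)
2007: Monday
2006: Sunday
2005: Saturday
2004: Thursday (leap)
2003: Wednesday
2002: Tuesday
2002 begins on a Tuesday and is a common year.

2002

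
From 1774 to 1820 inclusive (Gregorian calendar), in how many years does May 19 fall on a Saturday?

6

Track May 19's weekday year by year (advancing +1, or +2 across a Feb 29):
  1774: Thu  1775: Fri (+1)  1776: Sun (+2)  1777: Mon (+1)  1778: Tue (+1)
  1779: Wed (+1)  1780: Fri (+2)  1781: Sat (+1) ✓  1782: Sun (+1)  1783: Mon (+1)
  1784: Wed (+2)  1785: Thu (+1)  1786: Fri (+1)  1787: Sat (+1) ✓  … (19 more years) …
  1807: Tue (+1)  1808: Thu (+2)  1809: Fri (+1)  1810: Sat (+1) ✓  1811: Sun (+1)
  1812: Tue (+2)  1813: Wed (+1)  1814: Thu (+1)  1815: Fri (+1)  1816: Sun (+2)
  1817: Mon (+1)  1818: Tue (+1)  1819: Wed (+1)  1820: Fri (+2)
Saturday years: 1781, 1787, 1792, 1798, 1804, 1810 — 6 in total.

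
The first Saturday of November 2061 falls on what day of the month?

5

November 1, 2061 is a Tuesday, so the first Saturday is the 5th.
The first Saturday is 5 + 0 = 5.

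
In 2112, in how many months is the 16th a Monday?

1

Check the 16th of each month of 2112: Jan 16: Sat, Feb 16: Tue, Mar 16: Wed, Apr 16: Sat, May 16: Mon, Jun 16: Thu, Jul 16: Sat, Aug 16: Tue, Sep 16: Fri, Oct 16: Sun, Nov 16: Wed, Dec 16: Fri.
Monday occurs in May — 1 month.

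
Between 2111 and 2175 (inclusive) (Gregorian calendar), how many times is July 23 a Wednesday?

Track July 23's weekday year by year (advancing +1, or +2 across a Feb 29):
  2111: Thu  2112: Sat (+2)  2113: Sun (+1)  2114: Mon (+1)  2115: Tue (+1)
  2116: Thu (+2)  2117: Fri (+1)  2118: Sat (+1)  2119: Sun (+1)  2120: Tue (+2)
  2121: Wed (+1) ✓  2122: Thu (+1)  2123: Fri (+1)  2124: Sun (+2)  … (37 more years) …
  2162: Fri (+1)  2163: Sat (+1)  2164: Mon (+2)  2165: Tue (+1)  2166: Wed (+1) ✓
  2167: Thu (+1)  2168: Sat (+2)  2169: Sun (+1)  2170: Mon (+1)  2171: Tue (+1)
  2172: Thu (+2)  2173: Fri (+1)  2174: Sat (+1)  2175: Sun (+1)
Wednesday years: 2121, 2127, 2132, 2138, 2149, 2155, 2160, 2166 — 8 in total.

8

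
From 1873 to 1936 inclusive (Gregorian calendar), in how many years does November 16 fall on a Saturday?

Track November 16's weekday year by year (advancing +1, or +2 across a Feb 29):
  1873: Sun  1874: Mon (+1)  1875: Tue (+1)  1876: Thu (+2)  1877: Fri (+1)
  1878: Sat (+1) ✓  1879: Sun (+1)  1880: Tue (+2)  1881: Wed (+1)  1882: Thu (+1)
  1883: Fri (+1)  1884: Sun (+2)  1885: Mon (+1)  1886: Tue (+1)  … (36 more years) …
  1923: Fri (+1)  1924: Sun (+2)  1925: Mon (+1)  1926: Tue (+1)  1927: Wed (+1)
  1928: Fri (+2)  1929: Sat (+1) ✓  1930: Sun (+1)  1931: Mon (+1)  1932: Wed (+2)
  1933: Thu (+1)  1934: Fri (+1)  1935: Sat (+1) ✓  1936: Mon (+2)
Saturday years: 1878, 1889, 1895, 1901, 1907, 1912, 1918, 1929, 1935 — 9 in total.

9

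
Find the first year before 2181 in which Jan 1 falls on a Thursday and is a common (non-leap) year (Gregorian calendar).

2178

Jan 1 advances by 2 weekdays after a leap year and by 1 after a common year.
2181: Jan 1 is Monday.
2180: Saturday (leap)
2179: Friday
2178: Thursday
2178 begins on a Thursday and is a common year.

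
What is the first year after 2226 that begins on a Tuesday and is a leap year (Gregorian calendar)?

Jan 1 advances by 2 weekdays after a leap year and by 1 after a common year.
2226: Jan 1 is Sunday.
2227: Monday
2228: Tuesday (leap)
2228 begins on a Tuesday and is a leap year.

2228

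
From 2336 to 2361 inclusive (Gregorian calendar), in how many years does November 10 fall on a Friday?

Track November 10's weekday year by year (advancing +1, or +2 across a Feb 29):
  2336: Tue  2337: Wed (+1)  2338: Thu (+1)  2339: Fri (+1) ✓  2340: Sun (+2)
  2341: Mon (+1)  2342: Tue (+1)  2343: Wed (+1)  2344: Fri (+2) ✓  2345: Sat (+1)
  2346: Sun (+1)  2347: Mon (+1)  2348: Wed (+2)  2349: Thu (+1)  2350: Fri (+1) ✓
  2351: Sat (+1)  2352: Mon (+2)  2353: Tue (+1)  2354: Wed (+1)  2355: Thu (+1)
  2356: Sat (+2)  2357: Sun (+1)  2358: Mon (+1)  2359: Tue (+1)  2360: Thu (+2)
  2361: Fri (+1) ✓
Friday years: 2339, 2344, 2350, 2361 — 4 in total.

4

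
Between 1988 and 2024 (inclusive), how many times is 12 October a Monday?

Track 12 October's weekday year by year (advancing +1, or +2 across a Feb 29):
  1988: Wed  1989: Thu (+1)  1990: Fri (+1)  1991: Sat (+1)  1992: Mon (+2) ✓
  1993: Tue (+1)  1994: Wed (+1)  1995: Thu (+1)  1996: Sat (+2)  1997: Sun (+1)
  1998: Mon (+1) ✓  1999: Tue (+1)  2000: Thu (+2)  2001: Fri (+1)  … (9 more years) …
  2011: Wed (+1)  2012: Fri (+2)  2013: Sat (+1)  2014: Sun (+1)  2015: Mon (+1) ✓
  2016: Wed (+2)  2017: Thu (+1)  2018: Fri (+1)  2019: Sat (+1)  2020: Mon (+2) ✓
  2021: Tue (+1)  2022: Wed (+1)  2023: Thu (+1)  2024: Sat (+2)
Monday years: 1992, 1998, 2009, 2015, 2020 — 5 in total.

5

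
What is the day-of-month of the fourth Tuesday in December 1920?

28

December 1, 1920 is a Wednesday, so the first Tuesday is the 7th.
The fourth Tuesday is 7 + 21 = 28.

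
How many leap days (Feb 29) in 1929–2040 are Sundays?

Leap years in 1929–2040: 28 of them.
Feb 29 weekday advances by 5 (mod 7) from one leap year to the next four years later (or differs when a century non-leap intervenes).
Leap-day weekdays: 1932:Mon 1936:Sat 1940:Thu 1944:Tue 1948:Sun✓ 1952:Fri 1956:Wed 1960:Mon 1964:Sat 1968:Thu 1972:Tue 1976:Sun✓ 1980:Fri 1984:Wed 1988:Mon 1992:Sat 1996:Thu 2000:Tue 2004:Sun✓ 2008:Fri 2012:Wed 2016:Mon 2020:Sat 2024:Thu 2028:Tue 2032:Sun✓ 2036:Fri 2040:Wed
Sunday: 1948, 1976, 2004, 2032 → 4.

4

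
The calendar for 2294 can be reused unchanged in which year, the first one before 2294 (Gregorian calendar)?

2283

Two years share a calendar iff Jan 1 falls on the same weekday and both are leap or both are common. 2294: Jan 1 is Monday, common year.
2293: Jan 1 Sunday, common
2292: Jan 1 Friday, leap
2291: Jan 1 Thursday, common
2290: Jan 1 Wednesday, common
2289: Jan 1 Tuesday, common
2288: Jan 1 Sunday, leap
2287: Jan 1 Saturday, common
2286: Jan 1 Friday, common
2285: Jan 1 Thursday, common
2284: Jan 1 Tuesday, leap
2283: Jan 1 Monday, common
2283 matches on both conditions.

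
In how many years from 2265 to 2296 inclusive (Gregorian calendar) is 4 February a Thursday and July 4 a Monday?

Check each year's weekday for 4 February and July 4:
  2265: Sat/Tue  2266: Sun/Wed  2267: Mon/Thu  2268: Tue/Sat  2269: Thu/Sun  2270: Fri/Mon  2271: Sat/Tue  2272: Sun/Thu  2273: Tue/Fri  2274: Wed/Sat  2275: Thu/Sun  2276: Fri/Tue  2277: Sun/Wed  2278: Mon/Thu  …(4 more)…  2283: Sun/Wed  2284: Mon/Fri  2285: Wed/Sat  2286: Thu/Sun  2287: Fri/Mon  2288: Sat/Wed  2289: Mon/Thu  2290: Tue/Fri  2291: Wed/Sat  2292: Thu/Mon ✓  2293: Sat/Tue  2294: Sun/Wed  2295: Mon/Thu  2296: Tue/Sat
Both conditions hold in: 2292 — 1.

1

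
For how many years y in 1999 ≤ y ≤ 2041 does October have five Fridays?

18

October has 31 days; it has five Fridays when Friday falls among the first (month-length − 28) days — i.e. when October 1 is one of Friday/Thursday/Wednesday.
October 1 by year: 1999:Fri✓ 2000:Sun 2001:Mon 2002:Tue 2003:Wed✓ 2004:Fri✓ 2005:Sat 2006:Sun 2007:Mon 2008:Wed✓ 2009:Thu✓ 2010:Fri✓ 2011:Sat 2012:Mon 2013:Tue …(13 more)… 2027:Fri✓ 2028:Sun 2029:Mon 2030:Tue 2031:Wed✓ 2032:Fri✓ 2033:Sat 2034:Sun 2035:Mon 2036:Wed✓ 2037:Thu✓ 2038:Fri✓ 2039:Sat 2040:Mon 2041:Tue
Years with five Fridays: 1999, 2003, 2004, 2008, 2009, 2010, 2014, 2015, 2020, 2021, 2025, 2026, 2027, 2031, 2032, 2036, 2037, 2038 → 18.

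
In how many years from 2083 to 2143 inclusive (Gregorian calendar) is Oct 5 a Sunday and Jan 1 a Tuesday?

Check each year's weekday for Oct 5 and Jan 1:
  2083: Tue/Fri  2084: Thu/Sat  2085: Fri/Mon  2086: Sat/Tue  2087: Sun/Wed  2088: Tue/Thu  2089: Wed/Sat  2090: Thu/Sun  2091: Fri/Mon  2092: Sun/Tue ✓  2093: Mon/Thu  2094: Tue/Fri  2095: Wed/Sat  2096: Fri/Sun  …(33 more)…  2130: Thu/Sun  2131: Fri/Mon  2132: Sun/Tue ✓  2133: Mon/Thu  2134: Tue/Fri  2135: Wed/Sat  2136: Fri/Sun  2137: Sat/Tue  2138: Sun/Wed  2139: Mon/Thu  2140: Wed/Fri  2141: Thu/Sun  2142: Fri/Mon  2143: Sat/Tue
Both conditions hold in: 2092, 2104, 2132 — 3.

3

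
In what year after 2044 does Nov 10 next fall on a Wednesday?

2049

From one year to the next, a fixed date's weekday advances by 1, or by 2 when a Feb 29 lies between the two dates.
2044: November 10 is Thursday.
2045: Friday (+1)
2046: Saturday (+1)
2047: Sunday (+1)
2048: Tuesday (+2)
2049: Wednesday (+1)
Nov 10 falls on a Wednesday in 2049.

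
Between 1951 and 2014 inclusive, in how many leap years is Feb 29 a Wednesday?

Leap years in 1951–2014: 16 of them.
Feb 29 weekday advances by 5 (mod 7) from one leap year to the next four years later (or differs when a century non-leap intervenes).
Leap-day weekdays: 1952:Fri 1956:Wed✓ 1960:Mon 1964:Sat 1968:Thu 1972:Tue 1976:Sun 1980:Fri 1984:Wed✓ 1988:Mon 1992:Sat 1996:Thu 2000:Tue 2004:Sun 2008:Fri 2012:Wed✓
Wednesday: 1956, 1984, 2012 → 3.

3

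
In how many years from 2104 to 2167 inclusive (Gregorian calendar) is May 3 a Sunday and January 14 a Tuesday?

Check each year's weekday for May 3 and January 14:
  2104: Sat/Mon  2105: Sun/Wed  2106: Mon/Thu  2107: Tue/Fri  2108: Thu/Sat  2109: Fri/Mon  2110: Sat/Tue  2111: Sun/Wed  2112: Tue/Thu  2113: Wed/Sat  2114: Thu/Sun  2115: Fri/Mon  2116: Sun/Tue ✓  2117: Mon/Thu  …(36 more)…  2154: Fri/Mon  2155: Sat/Tue  2156: Mon/Wed  2157: Tue/Fri  2158: Wed/Sat  2159: Thu/Sun  2160: Sat/Mon  2161: Sun/Wed  2162: Mon/Thu  2163: Tue/Fri  2164: Thu/Sat  2165: Fri/Mon  2166: Sat/Tue  2167: Sun/Wed
Both conditions hold in: 2116, 2144 — 2.

2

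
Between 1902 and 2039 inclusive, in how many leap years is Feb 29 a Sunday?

Leap years in 1902–2039: 34 of them.
Feb 29 weekday advances by 5 (mod 7) from one leap year to the next four years later (or differs when a century non-leap intervenes).
Leap-day weekdays: 1904:Mon 1908:Sat 1912:Thu 1916:Tue 1920:Sun✓ 1924:Fri 1928:Wed 1932:Mon 1936:Sat 1940:Thu 1944:Tue 1948:Sun✓ 1952:Fri …(8 more)… 1988:Mon 1992:Sat 1996:Thu 2000:Tue 2004:Sun✓ 2008:Fri 2012:Wed 2016:Mon 2020:Sat 2024:Thu 2028:Tue 2032:Sun✓ 2036:Fri
Sunday: 1920, 1948, 1976, 2004, 2032 → 5.

5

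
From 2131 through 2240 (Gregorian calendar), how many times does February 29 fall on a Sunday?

Leap years in 2131–2240: 27 of them.
Feb 29 weekday advances by 5 (mod 7) from one leap year to the next four years later (or differs when a century non-leap intervenes).
Leap-day weekdays: 2132:Fri 2136:Wed 2140:Mon 2144:Sat 2148:Thu 2152:Tue 2156:Sun✓ 2160:Fri 2164:Wed 2168:Mon 2172:Sat 2176:Thu 2180:Tue 2184:Sun✓ 2188:Fri 2192:Wed 2196:Mon 2204:Wed 2208:Mon 2212:Sat 2216:Thu 2220:Tue 2224:Sun✓ 2228:Fri 2232:Wed 2236:Mon 2240:Sat
Sunday: 2156, 2184, 2224 → 3.

3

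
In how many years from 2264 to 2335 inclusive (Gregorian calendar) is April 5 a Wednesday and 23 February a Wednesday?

Check each year's weekday for April 5 and 23 February:
  2264: Tue/Tue  2265: Wed/Thu  2266: Thu/Fri  2267: Fri/Sat  2268: Sun/Sun  2269: Mon/Tue  2270: Tue/Wed  2271: Wed/Thu  2272: Fri/Fri  2273: Sat/Sun  2274: Sun/Mon  2275: Mon/Tue  2276: Wed/Wed ✓  2277: Thu/Fri  …(44 more)…  2322: Wed/Thu  2323: Thu/Fri  2324: Sat/Sat  2325: Sun/Mon  2326: Mon/Tue  2327: Tue/Wed  2328: Thu/Thu  2329: Fri/Sat  2330: Sat/Sun  2331: Sun/Mon  2332: Tue/Tue  2333: Wed/Thu  2334: Thu/Fri  2335: Fri/Sat
Both conditions hold in: 2276, 2316 — 2.

2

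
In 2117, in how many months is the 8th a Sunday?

Check the 8th of each month of 2117: Jan 8: Fri, Feb 8: Mon, Mar 8: Mon, Apr 8: Thu, May 8: Sat, Jun 8: Tue, Jul 8: Thu, Aug 8: Sun, Sep 8: Wed, Oct 8: Fri, Nov 8: Mon, Dec 8: Wed.
Sunday occurs in August — 1 month.

1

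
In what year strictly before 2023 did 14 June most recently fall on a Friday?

2019

From one year to the next, a fixed date's weekday advances by 1, or by 2 when a Feb 29 lies between the two dates.
2023: June 14 is Wednesday.
2022: Tuesday (−1)
2021: Monday (−1)
2020: Sunday (−1)
2019: Friday (−2)
14 June falls on a Friday in 2019.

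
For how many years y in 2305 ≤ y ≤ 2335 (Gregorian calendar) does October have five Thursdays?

13

October has 31 days; it has five Thursdays when Thursday falls among the first (month-length − 28) days — i.e. when October 1 is one of Thursday/Wednesday/Tuesday.
October 1 by year: 2305:Sun 2306:Mon 2307:Tue✓ 2308:Thu✓ 2309:Fri 2310:Sat 2311:Sun 2312:Tue✓ 2313:Wed✓ 2314:Thu✓ 2315:Fri 2316:Sun 2317:Mon 2318:Tue✓ 2319:Wed✓ 2320:Fri 2321:Sat 2322:Sun 2323:Mon 2324:Wed✓ 2325:Thu✓ 2326:Fri 2327:Sat 2328:Mon 2329:Tue✓ 2330:Wed✓ 2331:Thu✓ 2332:Sat 2333:Sun 2334:Mon 2335:Tue✓
Years with five Thursdays: 2307, 2308, 2312, 2313, 2314, 2318, 2319, 2324, 2325, 2329, 2330, 2331, 2335 → 13.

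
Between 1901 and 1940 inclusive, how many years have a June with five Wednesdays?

June has 30 days; it has five Wednesdays when Wednesday falls among the first (month-length − 28) days — i.e. when June 1 is one of Wednesday/Tuesday.
June 1 by year: 1901:Sat 1902:Sun 1903:Mon 1904:Wed✓ 1905:Thu 1906:Fri 1907:Sat 1908:Mon 1909:Tue✓ 1910:Wed✓ 1911:Thu 1912:Sat 1913:Sun 1914:Mon 1915:Tue✓ …(10 more)… 1926:Tue✓ 1927:Wed✓ 1928:Fri 1929:Sat 1930:Sun 1931:Mon 1932:Wed✓ 1933:Thu 1934:Fri 1935:Sat 1936:Mon 1937:Tue✓ 1938:Wed✓ 1939:Thu 1940:Sat
Years with five Wednesdays: 1904, 1909, 1910, 1915, 1920, 1921, 1926, 1927, 1932, 1937, 1938 → 11.

11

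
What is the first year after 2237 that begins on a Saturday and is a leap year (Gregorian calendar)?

2248

Jan 1 advances by 2 weekdays after a leap year and by 1 after a common year.
2237: Jan 1 is Sunday.
2238: Monday
2239: Tuesday
2240: Wednesday (leap)
2241: Friday
2242: Saturday
2243: Sunday
2244: Monday (leap)
2245: Wednesday
2246: Thursday
2247: Friday
2248: Saturday (leap)
2248 begins on a Saturday and is a leap year.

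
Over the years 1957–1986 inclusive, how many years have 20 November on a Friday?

Track 20 November's weekday year by year (advancing +1, or +2 across a Feb 29):
  1957: Wed  1958: Thu (+1)  1959: Fri (+1) ✓  1960: Sun (+2)  1961: Mon (+1)
  1962: Tue (+1)  1963: Wed (+1)  1964: Fri (+2) ✓  1965: Sat (+1)  1966: Sun (+1)
  1967: Mon (+1)  1968: Wed (+2)  1969: Thu (+1)  1970: Fri (+1) ✓  1971: Sat (+1)
  1972: Mon (+2)  1973: Tue (+1)  1974: Wed (+1)  1975: Thu (+1)  1976: Sat (+2)
  1977: Sun (+1)  1978: Mon (+1)  1979: Tue (+1)  1980: Thu (+2)  1981: Fri (+1) ✓
  1982: Sat (+1)  1983: Sun (+1)  1984: Tue (+2)  1985: Wed (+1)  1986: Thu (+1)
Friday years: 1959, 1964, 1970, 1981 — 4 in total.

4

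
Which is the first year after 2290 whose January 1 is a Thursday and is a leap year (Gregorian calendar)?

2320

Jan 1 advances by 2 weekdays after a leap year and by 1 after a common year.
2290: Jan 1 is Wednesday.
2291: Thursday
2292: Friday (leap)
2293: Sunday
2294: Monday
2295: Tuesday
2296: Wednesday (leap)
2297: Friday
2298: Saturday
2299: Sunday
2300: Monday
2301: Tuesday
2302: Wednesday
2303: Thursday
2304: Friday (leap)
2305: Sunday
2306: Monday
2307: Tuesday
2308: Wednesday (leap)
2309: Friday
2310: Saturday
2311: Sunday
2312: Monday (leap)
2313: Wednesday
2314: Thursday
2315: Friday
2316: Saturday (leap)
2317: Monday
2318: Tuesday
2319: Wednesday
2320: Thursday (leap)
2320 begins on a Thursday and is a leap year.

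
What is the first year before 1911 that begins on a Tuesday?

1907

Jan 1 advances by 2 weekdays after a leap year and by 1 after a common year.
1911: Jan 1 is Sunday.
1910: Saturday
1909: Friday
1908: Wednesday (leap)
1907: Tuesday
1907 begins on a Tuesday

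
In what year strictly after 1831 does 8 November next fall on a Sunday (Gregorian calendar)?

1835

From one year to the next, a fixed date's weekday advances by 1, or by 2 when a Feb 29 lies between the two dates.
1831: November 8 is Tuesday.
1832: Thursday (+2)
1833: Friday (+1)
1834: Saturday (+1)
1835: Sunday (+1)
8 November falls on a Sunday in 1835.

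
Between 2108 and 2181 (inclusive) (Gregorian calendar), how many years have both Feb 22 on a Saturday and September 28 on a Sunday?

Check each year's weekday for Feb 22 and September 28:
  2108: Wed/Fri  2109: Fri/Sat  2110: Sat/Sun ✓  2111: Sun/Mon  2112: Mon/Wed  2113: Wed/Thu  2114: Thu/Fri  2115: Fri/Sat  2116: Sat/Mon  2117: Mon/Tue  2118: Tue/Wed  2119: Wed/Thu  2120: Thu/Sat  2121: Sat/Sun ✓  …(46 more)…  2168: Mon/Wed  2169: Wed/Thu  2170: Thu/Fri  2171: Fri/Sat  2172: Sat/Mon  2173: Mon/Tue  2174: Tue/Wed  2175: Wed/Thu  2176: Thu/Sat  2177: Sat/Sun ✓  2178: Sun/Mon  2179: Mon/Tue  2180: Tue/Thu  2181: Thu/Fri
Both conditions hold in: 2110, 2121, 2127, 2138, 2149, 2155, 2166, 2177 — 8.

8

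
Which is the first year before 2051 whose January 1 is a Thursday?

Jan 1 advances by 2 weekdays after a leap year and by 1 after a common year.
2051: Jan 1 is Sunday.
2050: Saturday
2049: Friday
2048: Wednesday (leap)
2047: Tuesday
2046: Monday
2045: Sunday
2044: Friday (leap)
2043: Thursday
2043 begins on a Thursday

2043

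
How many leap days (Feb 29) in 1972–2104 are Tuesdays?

Leap years in 1972–2104: 33 of them.
Feb 29 weekday advances by 5 (mod 7) from one leap year to the next four years later (or differs when a century non-leap intervenes).
Leap-day weekdays: 1972:Tue✓ 1976:Sun 1980:Fri 1984:Wed 1988:Mon 1992:Sat 1996:Thu 2000:Tue✓ 2004:Sun 2008:Fri 2012:Wed 2016:Mon 2020:Sat …(7 more)… 2052:Thu 2056:Tue✓ 2060:Sun 2064:Fri 2068:Wed 2072:Mon 2076:Sat 2080:Thu 2084:Tue✓ 2088:Sun 2092:Fri 2096:Wed 2104:Fri
Tuesday: 1972, 2000, 2028, 2056, 2084 → 5.

5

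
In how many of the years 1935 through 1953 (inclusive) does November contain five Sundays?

6

November has 30 days; it has five Sundays when Sunday falls among the first (month-length − 28) days — i.e. when November 1 is one of Sunday/Saturday.
November 1 by year: 1935:Fri 1936:Sun✓ 1937:Mon 1938:Tue 1939:Wed 1940:Fri 1941:Sat✓ 1942:Sun✓ 1943:Mon 1944:Wed 1945:Thu 1946:Fri 1947:Sat✓ 1948:Mon 1949:Tue 1950:Wed 1951:Thu 1952:Sat✓ 1953:Sun✓
Years with five Sundays: 1936, 1941, 1942, 1947, 1952, 1953 → 6.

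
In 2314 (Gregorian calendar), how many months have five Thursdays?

A month of length L has five Thursdays iff its first Thursday is on day ≤ L−28 (so day 1–3 in a 31-day month, 1–2 in a 30-day month, day 1 in a leap February).
Checking each month of 2314: Jan starts Thu (31d) ✓; Feb starts Sun (28d); Mar starts Sun (31d); Apr starts Wed (30d) ✓; May starts Fri (31d); Jun starts Mon (30d); Jul starts Wed (31d) ✓; Aug starts Sat (31d); Sep starts Tue (30d); Oct starts Thu (31d) ✓; Nov starts Sun (30d); Dec starts Tue (31d) ✓.
Five-Thursday months: January, April, July, October, December → 5.

5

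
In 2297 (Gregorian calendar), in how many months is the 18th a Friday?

Check the 18th of each month of 2297: Jan 18: Mon, Feb 18: Thu, Mar 18: Thu, Apr 18: Sun, May 18: Tue, Jun 18: Fri, Jul 18: Sun, Aug 18: Wed, Sep 18: Sat, Oct 18: Mon, Nov 18: Thu, Dec 18: Sat.
Friday occurs in June — 1 month.

1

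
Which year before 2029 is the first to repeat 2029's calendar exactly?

2018

Two years share a calendar iff Jan 1 falls on the same weekday and both are leap or both are common. 2029: Jan 1 is Monday, common year.
2028: Jan 1 Saturday, leap
2027: Jan 1 Friday, common
2026: Jan 1 Thursday, common
2025: Jan 1 Wednesday, common
2024: Jan 1 Monday, leap
2023: Jan 1 Sunday, common
2022: Jan 1 Saturday, common
2021: Jan 1 Friday, common
2020: Jan 1 Wednesday, leap
2019: Jan 1 Tuesday, common
2018: Jan 1 Monday, common
2018 matches on both conditions.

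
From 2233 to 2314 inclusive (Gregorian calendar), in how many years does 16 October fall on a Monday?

12

Track 16 October's weekday year by year (advancing +1, or +2 across a Feb 29):
  2233: Wed  2234: Thu (+1)  2235: Fri (+1)  2236: Sun (+2)  2237: Mon (+1) ✓
  2238: Tue (+1)  2239: Wed (+1)  2240: Fri (+2)  2241: Sat (+1)  2242: Sun (+1)
  2243: Mon (+1) ✓  2244: Wed (+2)  2245: Thu (+1)  2246: Fri (+1)  … (54 more years) …
  2301: Wed (+1)  2302: Thu (+1)  2303: Fri (+1)  2304: Sun (+2)  2305: Mon (+1) ✓
  2306: Tue (+1)  2307: Wed (+1)  2308: Fri (+2)  2309: Sat (+1)  2310: Sun (+1)
  2311: Mon (+1) ✓  2312: Wed (+2)  2313: Thu (+1)  2314: Fri (+1)
Monday years: 2237, 2243, 2248, 2254, 2265, 2271, 2276, 2282, 2293, 2299, 2305, 2311 — 12 in total.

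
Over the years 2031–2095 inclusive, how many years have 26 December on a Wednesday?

9

Track 26 December's weekday year by year (advancing +1, or +2 across a Feb 29):
  2031: Fri  2032: Sun (+2)  2033: Mon (+1)  2034: Tue (+1)  2035: Wed (+1) ✓
  2036: Fri (+2)  2037: Sat (+1)  2038: Sun (+1)  2039: Mon (+1)  2040: Wed (+2) ✓
  2041: Thu (+1)  2042: Fri (+1)  2043: Sat (+1)  2044: Mon (+2)  … (37 more years) …
  2082: Sat (+1)  2083: Sun (+1)  2084: Tue (+2)  2085: Wed (+1) ✓  2086: Thu (+1)
  2087: Fri (+1)  2088: Sun (+2)  2089: Mon (+1)  2090: Tue (+1)  2091: Wed (+1) ✓
  2092: Fri (+2)  2093: Sat (+1)  2094: Sun (+1)  2095: Mon (+1)
Wednesday years: 2035, 2040, 2046, 2057, 2063, 2068, 2074, 2085, 2091 — 9 in total.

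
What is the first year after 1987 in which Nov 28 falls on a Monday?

From one year to the next, a fixed date's weekday advances by 1, or by 2 when a Feb 29 lies between the two dates.
1987: November 28 is Saturday.
1988: Monday (+2)
Nov 28 falls on a Monday in 1988.

1988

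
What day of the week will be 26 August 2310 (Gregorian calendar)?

January 1, 2310 is a Saturday.
August 26 is day 238 of the year, i.e. 237 days after Jan 1.
237 mod 7 = 6, so advance 6 weekdays from Saturday: Friday.

Friday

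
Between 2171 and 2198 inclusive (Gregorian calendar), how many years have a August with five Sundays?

August has 31 days; it has five Sundays when Sunday falls among the first (month-length − 28) days — i.e. when August 1 is one of Sunday/Saturday/Friday.
August 1 by year: 2171:Thu 2172:Sat✓ 2173:Sun✓ 2174:Mon 2175:Tue 2176:Thu 2177:Fri✓ 2178:Sat✓ 2179:Sun✓ 2180:Tue 2181:Wed 2182:Thu 2183:Fri✓ 2184:Sun✓ 2185:Mon 2186:Tue 2187:Wed 2188:Fri✓ 2189:Sat✓ 2190:Sun✓ 2191:Mon 2192:Wed 2193:Thu 2194:Fri✓ 2195:Sat✓ 2196:Mon 2197:Tue 2198:Wed
Years with five Sundays: 2172, 2173, 2177, 2178, 2179, 2183, 2184, 2188, 2189, 2190, 2194, 2195 → 12.

12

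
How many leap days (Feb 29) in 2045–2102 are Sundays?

Leap years in 2045–2102: 13 of them.
Feb 29 weekday advances by 5 (mod 7) from one leap year to the next four years later (or differs when a century non-leap intervenes).
Leap-day weekdays: 2048:Sat 2052:Thu 2056:Tue 2060:Sun✓ 2064:Fri 2068:Wed 2072:Mon 2076:Sat 2080:Thu 2084:Tue 2088:Sun✓ 2092:Fri 2096:Wed
Sunday: 2060, 2088 → 2.

2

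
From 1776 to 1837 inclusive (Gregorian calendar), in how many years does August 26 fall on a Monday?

9

Track August 26's weekday year by year (advancing +1, or +2 across a Feb 29):
  1776: Mon ✓  1777: Tue (+1)  1778: Wed (+1)  1779: Thu (+1)  1780: Sat (+2)
  1781: Sun (+1)  1782: Mon (+1) ✓  1783: Tue (+1)  1784: Thu (+2)  1785: Fri (+1)
  1786: Sat (+1)  1787: Sun (+1)  1788: Tue (+2)  1789: Wed (+1)  … (34 more years) …
  1824: Thu (+2)  1825: Fri (+1)  1826: Sat (+1)  1827: Sun (+1)  1828: Tue (+2)
  1829: Wed (+1)  1830: Thu (+1)  1831: Fri (+1)  1832: Sun (+2)  1833: Mon (+1) ✓
  1834: Tue (+1)  1835: Wed (+1)  1836: Fri (+2)  1837: Sat (+1)
Monday years: 1776, 1782, 1793, 1799, 1805, 1811, 1816, 1822, 1833 — 9 in total.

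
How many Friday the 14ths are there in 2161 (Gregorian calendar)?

Check the 14th of each month of 2161: Jan 14: Wed, Feb 14: Sat, Mar 14: Sat, Apr 14: Tue, May 14: Thu, Jun 14: Sun, Jul 14: Tue, Aug 14: Fri, Sep 14: Mon, Oct 14: Wed, Nov 14: Sat, Dec 14: Mon.
Friday occurs in August — 1 month.

1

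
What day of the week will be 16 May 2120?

January 1, 2120 is a Monday.
May 16 is day 137 of the year, i.e. 136 days after Jan 1.
136 mod 7 = 3, so advance 3 weekdays from Monday: Thursday.

Thursday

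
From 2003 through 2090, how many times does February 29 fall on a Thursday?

Leap years in 2003–2090: 22 of them.
Feb 29 weekday advances by 5 (mod 7) from one leap year to the next four years later (or differs when a century non-leap intervenes).
Leap-day weekdays: 2004:Sun 2008:Fri 2012:Wed 2016:Mon 2020:Sat 2024:Thu✓ 2028:Tue 2032:Sun 2036:Fri 2040:Wed 2044:Mon 2048:Sat 2052:Thu✓ 2056:Tue 2060:Sun 2064:Fri 2068:Wed 2072:Mon 2076:Sat 2080:Thu✓ 2084:Tue 2088:Sun
Thursday: 2024, 2052, 2080 → 3.

3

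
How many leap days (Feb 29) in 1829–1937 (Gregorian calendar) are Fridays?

Leap years in 1829–1937: 26 of them.
Feb 29 weekday advances by 5 (mod 7) from one leap year to the next four years later (or differs when a century non-leap intervenes).
Leap-day weekdays: 1832:Wed 1836:Mon 1840:Sat 1844:Thu 1848:Tue 1852:Sun 1856:Fri✓ 1860:Wed 1864:Mon 1868:Sat 1872:Thu 1876:Tue 1880:Sun 1884:Fri✓ 1888:Wed 1892:Mon 1896:Sat 1904:Mon 1908:Sat 1912:Thu 1916:Tue 1920:Sun 1924:Fri✓ 1928:Wed 1932:Mon 1936:Sat
Friday: 1856, 1884, 1924 → 3.

3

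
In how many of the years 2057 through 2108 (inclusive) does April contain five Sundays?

15

April has 30 days; it has five Sundays when Sunday falls among the first (month-length − 28) days — i.e. when April 1 is one of Sunday/Saturday.
April 1 by year: 2057:Sun✓ 2058:Mon 2059:Tue 2060:Thu 2061:Fri 2062:Sat✓ 2063:Sun✓ 2064:Tue 2065:Wed 2066:Thu 2067:Fri 2068:Sun✓ 2069:Mon 2070:Tue 2071:Wed …(22 more)… 2094:Thu 2095:Fri 2096:Sun✓ 2097:Mon 2098:Tue 2099:Wed 2100:Thu 2101:Fri 2102:Sat✓ 2103:Sun✓ 2104:Tue 2105:Wed 2106:Thu 2107:Fri 2108:Sun✓
Years with five Sundays: 2057, 2062, 2063, 2068, 2073, 2074, 2079, 2084, 2085, 2090, 2091, 2096, 2102, 2103, 2108 → 15.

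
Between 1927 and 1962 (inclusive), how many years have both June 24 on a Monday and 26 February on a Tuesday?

4

Check each year's weekday for June 24 and 26 February:
  1927: Fri/Sat  1928: Sun/Sun  1929: Mon/Tue ✓  1930: Tue/Wed  1931: Wed/Thu  1932: Fri/Fri  1933: Sat/Sun  1934: Sun/Mon  1935: Mon/Tue ✓  1936: Wed/Wed  1937: Thu/Fri  1938: Fri/Sat  1939: Sat/Sun  1940: Mon/Mon  …(8 more)…  1949: Fri/Sat  1950: Sat/Sun  1951: Sun/Mon  1952: Tue/Tue  1953: Wed/Thu  1954: Thu/Fri  1955: Fri/Sat  1956: Sun/Sun  1957: Mon/Tue ✓  1958: Tue/Wed  1959: Wed/Thu  1960: Fri/Fri  1961: Sat/Sun  1962: Sun/Mon
Both conditions hold in: 1929, 1935, 1946, 1957 — 4.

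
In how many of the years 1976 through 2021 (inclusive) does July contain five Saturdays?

July has 31 days; it has five Saturdays when Saturday falls among the first (month-length − 28) days — i.e. when July 1 is one of Saturday/Friday/Thursday.
July 1 by year: 1976:Thu✓ 1977:Fri✓ 1978:Sat✓ 1979:Sun 1980:Tue 1981:Wed 1982:Thu✓ 1983:Fri✓ 1984:Sun 1985:Mon 1986:Tue 1987:Wed 1988:Fri✓ 1989:Sat✓ 1990:Sun …(16 more)… 2007:Sun 2008:Tue 2009:Wed 2010:Thu✓ 2011:Fri✓ 2012:Sun 2013:Mon 2014:Tue 2015:Wed 2016:Fri✓ 2017:Sat✓ 2018:Sun 2019:Mon 2020:Wed 2021:Thu✓
Years with five Saturdays: 1976, 1977, 1978, 1982, 1983, 1988, 1989, 1993, 1994, 1995, 1999, 2000, 2004, 2005, 2006, 2010, 2011, 2016, 2017, 2021 → 20.

20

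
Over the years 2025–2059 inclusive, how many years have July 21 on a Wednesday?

Track July 21's weekday year by year (advancing +1, or +2 across a Feb 29):
  2025: Mon  2026: Tue (+1)  2027: Wed (+1) ✓  2028: Fri (+2)  2029: Sat (+1)
  2030: Sun (+1)  2031: Mon (+1)  2032: Wed (+2) ✓  2033: Thu (+1)  2034: Fri (+1)
  2035: Sat (+1)  2036: Mon (+2)  2037: Tue (+1)  2038: Wed (+1) ✓  … (7 more years) …
  2046: Sat (+1)  2047: Sun (+1)  2048: Tue (+2)  2049: Wed (+1) ✓  2050: Thu (+1)
  2051: Fri (+1)  2052: Sun (+2)  2053: Mon (+1)  2054: Tue (+1)  2055: Wed (+1) ✓
  2056: Fri (+2)  2057: Sat (+1)  2058: Sun (+1)  2059: Mon (+1)
Wednesday years: 2027, 2032, 2038, 2049, 2055 — 5 in total.

5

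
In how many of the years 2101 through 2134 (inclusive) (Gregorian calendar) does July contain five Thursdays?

15

July has 31 days; it has five Thursdays when Thursday falls among the first (month-length − 28) days — i.e. when July 1 is one of Thursday/Wednesday/Tuesday.
July 1 by year: 2101:Fri 2102:Sat 2103:Sun 2104:Tue✓ 2105:Wed✓ 2106:Thu✓ 2107:Fri 2108:Sun 2109:Mon 2110:Tue✓ 2111:Wed✓ 2112:Fri 2113:Sat 2114:Sun 2115:Mon …(4 more)… 2120:Mon 2121:Tue✓ 2122:Wed✓ 2123:Thu✓ 2124:Sat 2125:Sun 2126:Mon 2127:Tue✓ 2128:Thu✓ 2129:Fri 2130:Sat 2131:Sun 2132:Tue✓ 2133:Wed✓ 2134:Thu✓
Years with five Thursdays: 2104, 2105, 2106, 2110, 2111, 2116, 2117, 2121, 2122, 2123, 2127, 2128, 2132, 2133, 2134 → 15.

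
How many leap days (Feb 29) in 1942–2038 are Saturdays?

3

Leap years in 1942–2038: 24 of them.
Feb 29 weekday advances by 5 (mod 7) from one leap year to the next four years later (or differs when a century non-leap intervenes).
Leap-day weekdays: 1944:Tue 1948:Sun 1952:Fri 1956:Wed 1960:Mon 1964:Sat✓ 1968:Thu 1972:Tue 1976:Sun 1980:Fri 1984:Wed 1988:Mon 1992:Sat✓ 1996:Thu 2000:Tue 2004:Sun 2008:Fri 2012:Wed 2016:Mon 2020:Sat✓ 2024:Thu 2028:Tue 2032:Sun 2036:Fri
Saturday: 1964, 1992, 2020 → 3.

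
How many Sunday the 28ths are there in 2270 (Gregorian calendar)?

Check the 28th of each month of 2270: Jan 28: Fri, Feb 28: Mon, Mar 28: Mon, Apr 28: Thu, May 28: Sat, Jun 28: Tue, Jul 28: Thu, Aug 28: Sun, Sep 28: Wed, Oct 28: Fri, Nov 28: Mon, Dec 28: Wed.
Sunday occurs in August — 1 month.

1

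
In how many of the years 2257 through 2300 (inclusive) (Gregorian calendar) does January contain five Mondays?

19

January has 31 days; it has five Mondays when Monday falls among the first (month-length − 28) days — i.e. when January 1 is one of Monday/Sunday/Saturday.
January 1 by year: 2257:Thu 2258:Fri 2259:Sat✓ 2260:Sun✓ 2261:Tue 2262:Wed 2263:Thu 2264:Fri 2265:Sun✓ 2266:Mon✓ 2267:Tue 2268:Wed 2269:Fri 2270:Sat✓ 2271:Sun✓ …(14 more)… 2286:Fri 2287:Sat✓ 2288:Sun✓ 2289:Tue 2290:Wed 2291:Thu 2292:Fri 2293:Sun✓ 2294:Mon✓ 2295:Tue 2296:Wed 2297:Fri 2298:Sat✓ 2299:Sun✓ 2300:Mon✓
Years with five Mondays: 2259, 2260, 2265, 2266, 2270, 2271, 2272, 2276, 2277, 2281, 2282, 2283, 2287, 2288, 2293, 2294, 2298, 2299, 2300 → 19.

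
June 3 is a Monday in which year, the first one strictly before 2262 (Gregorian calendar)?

From one year to the next, a fixed date's weekday advances by 1, or by 2 when a Feb 29 lies between the two dates.
2262: June 3 is Tuesday.
2261: Monday (−1)
June 3 falls on a Monday in 2261.

2261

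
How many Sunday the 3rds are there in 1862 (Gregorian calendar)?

Check the 3rd of each month of 1862: Jan 3: Fri, Feb 3: Mon, Mar 3: Mon, Apr 3: Thu, May 3: Sat, Jun 3: Tue, Jul 3: Thu, Aug 3: Sun, Sep 3: Wed, Oct 3: Fri, Nov 3: Mon, Dec 3: Wed.
Sunday occurs in August — 1 month.

1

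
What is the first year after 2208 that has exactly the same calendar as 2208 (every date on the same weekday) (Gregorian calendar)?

2236

Two years share a calendar iff Jan 1 falls on the same weekday and both are leap or both are common. 2208: Jan 1 is Friday, leap year.
2209: Jan 1 Sunday, common
2210: Jan 1 Monday, common
2211: Jan 1 Tuesday, common
2212: Jan 1 Wednesday, leap
2213: Jan 1 Friday, common
2214: Jan 1 Saturday, common
2215: Jan 1 Sunday, common
2216: Jan 1 Monday, leap
2217: Jan 1 Wednesday, common
2218: Jan 1 Thursday, common
2219: Jan 1 Friday, common
2220: Jan 1 Saturday, leap
2221: Jan 1 Monday, common
2222: Jan 1 Tuesday, common
2223: Jan 1 Wednesday, common
2224: Jan 1 Thursday, leap
2225: Jan 1 Saturday, common
2226: Jan 1 Sunday, common
2227: Jan 1 Monday, common
2228: Jan 1 Tuesday, leap
2229: Jan 1 Thursday, common
2230: Jan 1 Friday, common
2231: Jan 1 Saturday, common
2232: Jan 1 Sunday, leap
2233: Jan 1 Tuesday, common
2234: Jan 1 Wednesday, common
2235: Jan 1 Thursday, common
2236: Jan 1 Friday, leap
2236 matches on both conditions.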